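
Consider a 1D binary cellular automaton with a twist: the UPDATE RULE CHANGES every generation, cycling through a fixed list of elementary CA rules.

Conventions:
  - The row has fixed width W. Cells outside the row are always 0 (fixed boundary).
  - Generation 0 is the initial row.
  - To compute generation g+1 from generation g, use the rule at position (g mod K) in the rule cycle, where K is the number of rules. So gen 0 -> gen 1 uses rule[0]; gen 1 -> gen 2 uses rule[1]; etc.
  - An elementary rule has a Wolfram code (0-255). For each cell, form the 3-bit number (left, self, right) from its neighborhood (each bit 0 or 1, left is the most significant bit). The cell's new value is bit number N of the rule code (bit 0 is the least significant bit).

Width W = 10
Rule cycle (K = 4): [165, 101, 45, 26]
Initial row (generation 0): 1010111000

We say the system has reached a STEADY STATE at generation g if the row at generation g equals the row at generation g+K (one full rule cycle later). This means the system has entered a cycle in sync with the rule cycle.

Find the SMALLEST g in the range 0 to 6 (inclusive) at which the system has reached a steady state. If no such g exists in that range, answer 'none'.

Answer: none

Derivation:
Gen 0: 1010111000
Gen 1 (rule 165): 1111010011
Gen 2 (rule 101): 0001110001
Gen 3 (rule 45): 1101000101
Gen 4 (rule 26): 1000101000
Gen 5 (rule 165): 1010111011
Gen 6 (rule 101): 1111001101
Gen 7 (rule 45): 1000001011
Gen 8 (rule 26): 0100010010
Gen 9 (rule 165): 0101010010
Gen 10 (rule 101): 0111110010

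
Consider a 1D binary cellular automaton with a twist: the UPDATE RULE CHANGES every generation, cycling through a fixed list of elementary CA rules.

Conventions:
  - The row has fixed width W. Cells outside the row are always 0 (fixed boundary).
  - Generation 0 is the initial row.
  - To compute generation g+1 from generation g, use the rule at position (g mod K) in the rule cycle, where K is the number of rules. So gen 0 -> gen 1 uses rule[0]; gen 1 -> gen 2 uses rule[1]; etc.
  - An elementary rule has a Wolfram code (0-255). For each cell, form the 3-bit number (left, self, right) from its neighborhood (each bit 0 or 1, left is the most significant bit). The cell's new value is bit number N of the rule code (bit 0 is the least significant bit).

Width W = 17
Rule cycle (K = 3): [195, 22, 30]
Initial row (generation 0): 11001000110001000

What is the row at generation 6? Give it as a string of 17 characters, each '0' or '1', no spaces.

Answer: 11000000111100010

Derivation:
Gen 0: 11001000110001000
Gen 1 (rule 195): 01010011010110011
Gen 2 (rule 22): 11011100010001100
Gen 3 (rule 30): 10010010111011010
Gen 4 (rule 195): 00100100011001000
Gen 5 (rule 22): 01111110100111100
Gen 6 (rule 30): 11000000111100010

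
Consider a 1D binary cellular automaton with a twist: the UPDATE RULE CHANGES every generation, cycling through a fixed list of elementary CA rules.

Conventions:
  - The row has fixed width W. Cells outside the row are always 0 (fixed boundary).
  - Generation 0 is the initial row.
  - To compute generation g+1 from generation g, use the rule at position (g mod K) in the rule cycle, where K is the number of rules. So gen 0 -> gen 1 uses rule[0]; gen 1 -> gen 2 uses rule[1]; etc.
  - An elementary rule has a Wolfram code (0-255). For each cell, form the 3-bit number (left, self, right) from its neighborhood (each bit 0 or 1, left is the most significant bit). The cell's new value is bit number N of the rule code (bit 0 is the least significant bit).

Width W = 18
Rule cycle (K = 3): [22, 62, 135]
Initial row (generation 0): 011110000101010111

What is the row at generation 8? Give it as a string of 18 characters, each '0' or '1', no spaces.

Answer: 101101110011101100

Derivation:
Gen 0: 011110000101010111
Gen 1 (rule 22): 100001001101010000
Gen 2 (rule 62): 110011111011111000
Gen 3 (rule 135): 000101110001110011
Gen 4 (rule 22): 001100001010001100
Gen 5 (rule 62): 011010011111011010
Gen 6 (rule 135): 100010101110000010
Gen 7 (rule 22): 110110100001000111
Gen 8 (rule 62): 101101110011101100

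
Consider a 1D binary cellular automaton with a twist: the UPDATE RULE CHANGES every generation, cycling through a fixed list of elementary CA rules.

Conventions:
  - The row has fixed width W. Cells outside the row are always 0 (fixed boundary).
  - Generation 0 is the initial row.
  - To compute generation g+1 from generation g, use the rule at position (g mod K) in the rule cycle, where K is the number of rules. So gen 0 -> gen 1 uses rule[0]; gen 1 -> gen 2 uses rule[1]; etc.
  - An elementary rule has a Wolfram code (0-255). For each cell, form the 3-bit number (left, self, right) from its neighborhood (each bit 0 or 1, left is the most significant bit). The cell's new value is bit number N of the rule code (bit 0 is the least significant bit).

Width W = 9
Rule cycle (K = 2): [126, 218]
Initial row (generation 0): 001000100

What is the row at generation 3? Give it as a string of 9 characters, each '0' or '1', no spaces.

Answer: 100111001

Derivation:
Gen 0: 001000100
Gen 1 (rule 126): 011101110
Gen 2 (rule 218): 111101111
Gen 3 (rule 126): 100111001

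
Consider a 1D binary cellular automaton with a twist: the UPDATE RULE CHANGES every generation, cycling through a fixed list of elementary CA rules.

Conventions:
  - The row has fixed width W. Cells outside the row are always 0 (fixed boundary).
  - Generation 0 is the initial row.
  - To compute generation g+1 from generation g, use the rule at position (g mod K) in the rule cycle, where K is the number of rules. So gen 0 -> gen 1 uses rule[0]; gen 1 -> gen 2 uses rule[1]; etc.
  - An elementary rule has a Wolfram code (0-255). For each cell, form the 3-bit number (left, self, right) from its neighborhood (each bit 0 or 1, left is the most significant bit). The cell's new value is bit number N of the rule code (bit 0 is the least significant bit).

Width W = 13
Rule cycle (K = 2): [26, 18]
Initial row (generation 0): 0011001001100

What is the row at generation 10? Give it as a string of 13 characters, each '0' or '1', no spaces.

Gen 0: 0011001001100
Gen 1 (rule 26): 0110110111010
Gen 2 (rule 18): 1000000000001
Gen 3 (rule 26): 0100000000010
Gen 4 (rule 18): 1010000000101
Gen 5 (rule 26): 0001000001000
Gen 6 (rule 18): 0010100010100
Gen 7 (rule 26): 0100010100010
Gen 8 (rule 18): 1010100010101
Gen 9 (rule 26): 0000010100000
Gen 10 (rule 18): 0000100010000

Answer: 0000100010000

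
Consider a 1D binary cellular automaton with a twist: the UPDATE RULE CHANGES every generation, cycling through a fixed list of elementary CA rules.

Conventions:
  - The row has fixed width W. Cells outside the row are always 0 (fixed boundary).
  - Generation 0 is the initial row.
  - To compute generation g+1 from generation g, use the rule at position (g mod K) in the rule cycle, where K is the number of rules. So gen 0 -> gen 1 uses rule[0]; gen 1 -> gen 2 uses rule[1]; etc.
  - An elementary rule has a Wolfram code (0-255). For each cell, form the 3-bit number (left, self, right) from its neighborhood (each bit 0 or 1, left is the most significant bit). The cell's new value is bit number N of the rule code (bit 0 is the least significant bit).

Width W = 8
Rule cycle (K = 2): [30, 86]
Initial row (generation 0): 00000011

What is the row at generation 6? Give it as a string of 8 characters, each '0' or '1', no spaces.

Gen 0: 00000011
Gen 1 (rule 30): 00000110
Gen 2 (rule 86): 00001011
Gen 3 (rule 30): 00011010
Gen 4 (rule 86): 00101011
Gen 5 (rule 30): 01101010
Gen 6 (rule 86): 10101011

Answer: 10101011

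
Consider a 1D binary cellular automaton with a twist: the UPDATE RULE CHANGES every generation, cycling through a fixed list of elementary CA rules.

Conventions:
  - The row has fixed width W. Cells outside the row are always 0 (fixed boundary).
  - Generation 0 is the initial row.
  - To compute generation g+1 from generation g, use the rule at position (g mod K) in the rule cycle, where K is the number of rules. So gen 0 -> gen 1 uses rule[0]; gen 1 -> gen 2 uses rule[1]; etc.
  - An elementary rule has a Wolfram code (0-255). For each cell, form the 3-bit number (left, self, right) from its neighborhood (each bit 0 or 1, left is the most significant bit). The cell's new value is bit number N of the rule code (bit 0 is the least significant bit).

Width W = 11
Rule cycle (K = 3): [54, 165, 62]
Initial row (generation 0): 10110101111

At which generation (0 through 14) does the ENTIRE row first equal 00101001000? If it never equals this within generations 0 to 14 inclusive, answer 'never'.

Gen 0: 10110101111
Gen 1 (rule 54): 11001110000
Gen 2 (rule 165): 00000100111
Gen 3 (rule 62): 00001111100
Gen 4 (rule 54): 00010000010
Gen 5 (rule 165): 11010111010
Gen 6 (rule 62): 10111100111
Gen 7 (rule 54): 11000011000
Gen 8 (rule 165): 00011000011
Gen 9 (rule 62): 00110100110
Gen 10 (rule 54): 01001111001
Gen 11 (rule 165): 01000110001
Gen 12 (rule 62): 11101101011
Gen 13 (rule 54): 00010011100
Gen 14 (rule 165): 11010001001

Answer: never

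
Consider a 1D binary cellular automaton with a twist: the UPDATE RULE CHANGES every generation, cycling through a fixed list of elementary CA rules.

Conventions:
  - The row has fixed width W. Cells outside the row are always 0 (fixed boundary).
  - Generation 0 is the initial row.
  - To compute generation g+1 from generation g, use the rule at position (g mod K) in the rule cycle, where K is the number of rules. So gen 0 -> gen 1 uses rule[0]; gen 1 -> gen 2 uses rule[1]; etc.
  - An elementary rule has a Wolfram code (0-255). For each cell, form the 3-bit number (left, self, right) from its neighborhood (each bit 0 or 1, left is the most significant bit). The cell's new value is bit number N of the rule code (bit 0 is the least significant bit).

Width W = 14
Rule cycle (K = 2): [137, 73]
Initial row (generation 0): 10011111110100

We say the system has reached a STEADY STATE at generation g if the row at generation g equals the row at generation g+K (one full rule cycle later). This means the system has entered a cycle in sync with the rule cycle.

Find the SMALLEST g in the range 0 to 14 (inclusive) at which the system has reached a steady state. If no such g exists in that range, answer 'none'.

Gen 0: 10011111110100
Gen 1 (rule 137): 00011111100001
Gen 2 (rule 73): 11010000101100
Gen 3 (rule 137): 10000110001001
Gen 4 (rule 73): 00110110100000
Gen 5 (rule 137): 10100100001111
Gen 6 (rule 73): 00000001101001
Gen 7 (rule 137): 11111101000000
Gen 8 (rule 73): 10000100011111
Gen 9 (rule 137): 00110001011110
Gen 10 (rule 73): 10110100010010
Gen 11 (rule 137): 00100001000000
Gen 12 (rule 73): 10001100011111
Gen 13 (rule 137): 00101001011110
Gen 14 (rule 73): 10000000010010
Gen 15 (rule 137): 00111111000000
Gen 16 (rule 73): 10100001011111

Answer: none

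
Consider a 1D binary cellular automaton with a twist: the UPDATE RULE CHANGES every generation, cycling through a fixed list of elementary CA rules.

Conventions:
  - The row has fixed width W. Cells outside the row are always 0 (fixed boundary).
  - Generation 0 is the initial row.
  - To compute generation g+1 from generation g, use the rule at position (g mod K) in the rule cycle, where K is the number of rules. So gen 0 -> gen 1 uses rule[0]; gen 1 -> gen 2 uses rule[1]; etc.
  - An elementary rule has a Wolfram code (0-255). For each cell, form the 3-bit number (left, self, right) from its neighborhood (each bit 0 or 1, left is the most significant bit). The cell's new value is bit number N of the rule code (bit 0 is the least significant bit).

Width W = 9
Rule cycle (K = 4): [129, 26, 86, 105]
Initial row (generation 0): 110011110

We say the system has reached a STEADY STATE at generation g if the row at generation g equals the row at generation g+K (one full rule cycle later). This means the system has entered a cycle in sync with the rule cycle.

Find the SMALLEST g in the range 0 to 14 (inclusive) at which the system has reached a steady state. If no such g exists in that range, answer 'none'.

Gen 0: 110011110
Gen 1 (rule 129): 000001100
Gen 2 (rule 26): 000011010
Gen 3 (rule 86): 000101011
Gen 4 (rule 105): 110010111
Gen 5 (rule 129): 000000010
Gen 6 (rule 26): 000000101
Gen 7 (rule 86): 000001101
Gen 8 (rule 105): 111101110
Gen 9 (rule 129): 011000100
Gen 10 (rule 26): 110101010
Gen 11 (rule 86): 010101011
Gen 12 (rule 105): 001010111
Gen 13 (rule 129): 100000010
Gen 14 (rule 26): 010000101
Gen 15 (rule 86): 111001101
Gen 16 (rule 105): 101001110
Gen 17 (rule 129): 000000100
Gen 18 (rule 26): 000001010

Answer: none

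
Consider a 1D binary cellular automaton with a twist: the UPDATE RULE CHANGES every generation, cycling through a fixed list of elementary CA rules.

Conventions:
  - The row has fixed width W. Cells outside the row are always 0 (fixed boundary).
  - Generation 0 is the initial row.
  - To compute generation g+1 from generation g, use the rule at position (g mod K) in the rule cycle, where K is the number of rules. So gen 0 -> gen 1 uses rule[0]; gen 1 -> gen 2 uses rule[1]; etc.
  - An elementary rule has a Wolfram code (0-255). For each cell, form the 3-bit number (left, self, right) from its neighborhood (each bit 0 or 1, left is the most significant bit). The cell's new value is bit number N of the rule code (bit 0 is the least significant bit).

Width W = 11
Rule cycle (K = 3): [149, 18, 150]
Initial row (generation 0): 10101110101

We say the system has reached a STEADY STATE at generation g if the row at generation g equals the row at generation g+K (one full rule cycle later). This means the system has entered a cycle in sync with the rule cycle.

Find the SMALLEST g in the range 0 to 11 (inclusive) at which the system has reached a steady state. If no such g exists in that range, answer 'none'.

Gen 0: 10101110101
Gen 1 (rule 149): 10100100101
Gen 2 (rule 18): 00011011000
Gen 3 (rule 150): 00100000100
Gen 4 (rule 149): 10111110111
Gen 5 (rule 18): 00000000000
Gen 6 (rule 150): 00000000000
Gen 7 (rule 149): 11111111111
Gen 8 (rule 18): 00000000000
Gen 9 (rule 150): 00000000000
Gen 10 (rule 149): 11111111111
Gen 11 (rule 18): 00000000000
Gen 12 (rule 150): 00000000000
Gen 13 (rule 149): 11111111111
Gen 14 (rule 18): 00000000000

Answer: 5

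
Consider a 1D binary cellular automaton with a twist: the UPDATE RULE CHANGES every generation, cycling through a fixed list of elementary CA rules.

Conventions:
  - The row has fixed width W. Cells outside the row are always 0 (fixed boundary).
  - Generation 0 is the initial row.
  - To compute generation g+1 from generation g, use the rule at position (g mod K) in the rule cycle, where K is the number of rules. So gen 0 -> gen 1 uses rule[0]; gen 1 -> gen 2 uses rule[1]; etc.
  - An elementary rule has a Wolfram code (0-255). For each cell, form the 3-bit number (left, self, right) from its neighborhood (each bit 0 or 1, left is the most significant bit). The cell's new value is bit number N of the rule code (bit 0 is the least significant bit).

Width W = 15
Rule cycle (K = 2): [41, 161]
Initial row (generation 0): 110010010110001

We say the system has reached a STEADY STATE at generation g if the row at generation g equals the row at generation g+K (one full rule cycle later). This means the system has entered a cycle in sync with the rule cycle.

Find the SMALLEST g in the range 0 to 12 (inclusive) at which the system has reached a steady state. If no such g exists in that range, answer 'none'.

Gen 0: 110010010110001
Gen 1 (rule 41): 100000001100100
Gen 2 (rule 161): 001111100000001
Gen 3 (rule 41): 101000001111100
Gen 4 (rule 161): 010011100111001
Gen 5 (rule 41): 000010000100000
Gen 6 (rule 161): 111000110001111
Gen 7 (rule 41): 100010100101000
Gen 8 (rule 161): 001001000010011
Gen 9 (rule 41): 100000011000010
Gen 10 (rule 161): 001111000011000
Gen 11 (rule 41): 101000011010011
Gen 12 (rule 161): 010011000100000
Gen 13 (rule 41): 000010010001111
Gen 14 (rule 161): 111000000100110

Answer: none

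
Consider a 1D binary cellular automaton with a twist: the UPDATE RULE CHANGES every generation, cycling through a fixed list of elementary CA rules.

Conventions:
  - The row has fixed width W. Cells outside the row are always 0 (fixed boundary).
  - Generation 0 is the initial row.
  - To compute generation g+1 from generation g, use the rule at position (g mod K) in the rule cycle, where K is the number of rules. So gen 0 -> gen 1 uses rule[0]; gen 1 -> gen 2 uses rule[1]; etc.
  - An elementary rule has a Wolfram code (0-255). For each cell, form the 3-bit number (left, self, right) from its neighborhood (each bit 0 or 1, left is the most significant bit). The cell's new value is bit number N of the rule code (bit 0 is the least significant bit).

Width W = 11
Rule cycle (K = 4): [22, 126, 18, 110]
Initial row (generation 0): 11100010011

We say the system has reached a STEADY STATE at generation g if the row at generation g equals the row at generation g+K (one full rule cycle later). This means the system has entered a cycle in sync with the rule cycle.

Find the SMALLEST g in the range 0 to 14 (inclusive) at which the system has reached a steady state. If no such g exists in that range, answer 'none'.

Answer: none

Derivation:
Gen 0: 11100010011
Gen 1 (rule 22): 00010111100
Gen 2 (rule 126): 00111100110
Gen 3 (rule 18): 01000011001
Gen 4 (rule 110): 11000111011
Gen 5 (rule 22): 00101000000
Gen 6 (rule 126): 01111100000
Gen 7 (rule 18): 10000010000
Gen 8 (rule 110): 10000110000
Gen 9 (rule 22): 11001001000
Gen 10 (rule 126): 11111111100
Gen 11 (rule 18): 00000000010
Gen 12 (rule 110): 00000000110
Gen 13 (rule 22): 00000001001
Gen 14 (rule 126): 00000011111
Gen 15 (rule 18): 00000100000
Gen 16 (rule 110): 00001100000
Gen 17 (rule 22): 00010010000
Gen 18 (rule 126): 00111111000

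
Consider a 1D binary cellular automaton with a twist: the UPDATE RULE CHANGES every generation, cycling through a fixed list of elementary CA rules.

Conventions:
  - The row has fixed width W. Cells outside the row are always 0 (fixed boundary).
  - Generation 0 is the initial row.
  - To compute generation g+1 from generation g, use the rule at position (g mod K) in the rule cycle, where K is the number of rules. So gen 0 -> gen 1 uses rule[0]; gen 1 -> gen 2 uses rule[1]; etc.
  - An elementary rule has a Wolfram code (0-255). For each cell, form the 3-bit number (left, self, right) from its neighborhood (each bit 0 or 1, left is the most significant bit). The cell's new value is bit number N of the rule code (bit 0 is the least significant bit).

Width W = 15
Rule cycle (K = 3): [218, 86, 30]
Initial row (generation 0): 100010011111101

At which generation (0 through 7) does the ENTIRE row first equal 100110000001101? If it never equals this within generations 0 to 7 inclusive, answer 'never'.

Answer: 3

Derivation:
Gen 0: 100010011111101
Gen 1 (rule 218): 010101111111100
Gen 2 (rule 86): 110100000000110
Gen 3 (rule 30): 100110000001101
Gen 4 (rule 218): 011111000011100
Gen 5 (rule 86): 100001100100110
Gen 6 (rule 30): 110011011111101
Gen 7 (rule 218): 111111011111100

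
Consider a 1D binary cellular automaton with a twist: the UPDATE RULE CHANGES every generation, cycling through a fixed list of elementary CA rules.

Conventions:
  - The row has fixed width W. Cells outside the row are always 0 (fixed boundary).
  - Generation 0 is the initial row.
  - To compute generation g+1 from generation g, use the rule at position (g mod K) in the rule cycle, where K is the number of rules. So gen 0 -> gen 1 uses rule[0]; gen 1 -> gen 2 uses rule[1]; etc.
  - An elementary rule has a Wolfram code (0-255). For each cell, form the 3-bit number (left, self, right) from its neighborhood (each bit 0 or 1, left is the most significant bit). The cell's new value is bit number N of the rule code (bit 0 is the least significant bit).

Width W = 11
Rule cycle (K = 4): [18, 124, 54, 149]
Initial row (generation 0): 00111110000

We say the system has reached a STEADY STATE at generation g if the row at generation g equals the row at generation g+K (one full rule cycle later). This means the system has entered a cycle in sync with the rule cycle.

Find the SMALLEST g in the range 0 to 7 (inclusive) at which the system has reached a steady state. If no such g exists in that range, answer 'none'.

Gen 0: 00111110000
Gen 1 (rule 18): 01000001000
Gen 2 (rule 124): 01100001100
Gen 3 (rule 54): 10010010010
Gen 4 (rule 149): 11011011011
Gen 5 (rule 18): 00000000000
Gen 6 (rule 124): 00000000000
Gen 7 (rule 54): 00000000000
Gen 8 (rule 149): 11111111111
Gen 9 (rule 18): 00000000000
Gen 10 (rule 124): 00000000000
Gen 11 (rule 54): 00000000000

Answer: 5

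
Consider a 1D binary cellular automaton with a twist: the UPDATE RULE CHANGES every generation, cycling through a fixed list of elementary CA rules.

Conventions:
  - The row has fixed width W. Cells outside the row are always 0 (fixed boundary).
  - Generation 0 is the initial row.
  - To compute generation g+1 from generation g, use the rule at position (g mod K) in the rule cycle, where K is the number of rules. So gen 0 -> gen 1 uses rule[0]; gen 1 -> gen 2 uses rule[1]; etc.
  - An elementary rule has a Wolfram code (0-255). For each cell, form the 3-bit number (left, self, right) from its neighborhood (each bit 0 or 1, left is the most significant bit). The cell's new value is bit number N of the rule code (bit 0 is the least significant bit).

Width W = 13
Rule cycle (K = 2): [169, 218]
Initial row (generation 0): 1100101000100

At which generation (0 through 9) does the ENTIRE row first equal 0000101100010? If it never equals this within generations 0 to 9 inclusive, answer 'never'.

Answer: never

Derivation:
Gen 0: 1100101000100
Gen 1 (rule 169): 1000010010001
Gen 2 (rule 218): 0100101101010
Gen 3 (rule 169): 0000011010100
Gen 4 (rule 218): 0000111000010
Gen 5 (rule 169): 1110110011000
Gen 6 (rule 218): 1110111111100
Gen 7 (rule 169): 1101111111001
Gen 8 (rule 218): 1101111111110
Gen 9 (rule 169): 1011111111100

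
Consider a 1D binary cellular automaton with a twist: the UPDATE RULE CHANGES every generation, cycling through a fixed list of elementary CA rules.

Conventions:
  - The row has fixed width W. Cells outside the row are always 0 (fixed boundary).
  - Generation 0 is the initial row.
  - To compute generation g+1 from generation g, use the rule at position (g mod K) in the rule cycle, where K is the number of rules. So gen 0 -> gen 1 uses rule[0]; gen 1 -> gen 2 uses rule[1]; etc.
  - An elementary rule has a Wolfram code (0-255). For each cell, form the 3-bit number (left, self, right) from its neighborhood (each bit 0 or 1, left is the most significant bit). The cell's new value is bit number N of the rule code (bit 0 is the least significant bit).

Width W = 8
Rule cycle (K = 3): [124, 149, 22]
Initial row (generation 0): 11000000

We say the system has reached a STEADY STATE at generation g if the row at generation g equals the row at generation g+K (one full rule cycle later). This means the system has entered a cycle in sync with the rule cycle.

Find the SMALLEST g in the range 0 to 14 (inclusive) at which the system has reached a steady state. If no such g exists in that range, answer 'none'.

Answer: 0

Derivation:
Gen 0: 11000000
Gen 1 (rule 124): 11100000
Gen 2 (rule 149): 01011111
Gen 3 (rule 22): 11000000
Gen 4 (rule 124): 11100000
Gen 5 (rule 149): 01011111
Gen 6 (rule 22): 11000000
Gen 7 (rule 124): 11100000
Gen 8 (rule 149): 01011111
Gen 9 (rule 22): 11000000
Gen 10 (rule 124): 11100000
Gen 11 (rule 149): 01011111
Gen 12 (rule 22): 11000000
Gen 13 (rule 124): 11100000
Gen 14 (rule 149): 01011111
Gen 15 (rule 22): 11000000
Gen 16 (rule 124): 11100000
Gen 17 (rule 149): 01011111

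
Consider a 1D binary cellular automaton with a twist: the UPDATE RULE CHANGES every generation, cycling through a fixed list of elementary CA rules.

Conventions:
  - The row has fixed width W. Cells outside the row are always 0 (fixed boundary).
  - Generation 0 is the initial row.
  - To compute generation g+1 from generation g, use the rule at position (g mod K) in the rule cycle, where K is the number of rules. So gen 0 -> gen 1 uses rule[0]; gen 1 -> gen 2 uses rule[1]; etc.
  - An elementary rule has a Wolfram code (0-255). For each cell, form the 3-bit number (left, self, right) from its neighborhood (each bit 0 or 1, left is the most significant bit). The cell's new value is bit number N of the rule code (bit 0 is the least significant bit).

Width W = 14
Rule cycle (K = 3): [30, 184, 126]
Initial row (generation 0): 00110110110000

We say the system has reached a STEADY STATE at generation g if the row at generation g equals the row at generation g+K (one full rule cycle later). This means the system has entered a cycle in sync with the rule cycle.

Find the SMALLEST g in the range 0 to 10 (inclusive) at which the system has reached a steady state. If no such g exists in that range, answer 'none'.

Gen 0: 00110110110000
Gen 1 (rule 30): 01100100101000
Gen 2 (rule 184): 01010010010100
Gen 3 (rule 126): 11111111111110
Gen 4 (rule 30): 10000000000001
Gen 5 (rule 184): 01000000000000
Gen 6 (rule 126): 11100000000000
Gen 7 (rule 30): 10010000000000
Gen 8 (rule 184): 01001000000000
Gen 9 (rule 126): 11111100000000
Gen 10 (rule 30): 10000010000000
Gen 11 (rule 184): 01000001000000
Gen 12 (rule 126): 11100011100000
Gen 13 (rule 30): 10010110010000

Answer: none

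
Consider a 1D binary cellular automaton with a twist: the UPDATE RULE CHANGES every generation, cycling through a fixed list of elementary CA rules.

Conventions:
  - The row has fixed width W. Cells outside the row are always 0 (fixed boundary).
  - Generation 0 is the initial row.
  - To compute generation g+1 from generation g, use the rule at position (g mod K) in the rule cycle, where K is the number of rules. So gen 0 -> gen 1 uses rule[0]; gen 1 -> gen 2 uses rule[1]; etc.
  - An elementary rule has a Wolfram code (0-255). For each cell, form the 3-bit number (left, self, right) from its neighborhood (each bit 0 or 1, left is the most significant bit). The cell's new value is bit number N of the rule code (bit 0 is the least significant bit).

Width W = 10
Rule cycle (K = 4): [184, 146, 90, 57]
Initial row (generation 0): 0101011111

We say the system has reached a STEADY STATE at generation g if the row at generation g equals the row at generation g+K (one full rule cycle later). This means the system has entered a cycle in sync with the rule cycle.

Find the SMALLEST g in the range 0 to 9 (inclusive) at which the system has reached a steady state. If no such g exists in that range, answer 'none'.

Gen 0: 0101011111
Gen 1 (rule 184): 0010111110
Gen 2 (rule 146): 0100011101
Gen 3 (rule 90): 1010110100
Gen 4 (rule 57): 0101101011
Gen 5 (rule 184): 0011010110
Gen 6 (rule 146): 0100000001
Gen 7 (rule 90): 1010000010
Gen 8 (rule 57): 0101111001
Gen 9 (rule 184): 0011110100
Gen 10 (rule 146): 0101100010
Gen 11 (rule 90): 1001110101
Gen 12 (rule 57): 0101001010
Gen 13 (rule 184): 0010100101

Answer: none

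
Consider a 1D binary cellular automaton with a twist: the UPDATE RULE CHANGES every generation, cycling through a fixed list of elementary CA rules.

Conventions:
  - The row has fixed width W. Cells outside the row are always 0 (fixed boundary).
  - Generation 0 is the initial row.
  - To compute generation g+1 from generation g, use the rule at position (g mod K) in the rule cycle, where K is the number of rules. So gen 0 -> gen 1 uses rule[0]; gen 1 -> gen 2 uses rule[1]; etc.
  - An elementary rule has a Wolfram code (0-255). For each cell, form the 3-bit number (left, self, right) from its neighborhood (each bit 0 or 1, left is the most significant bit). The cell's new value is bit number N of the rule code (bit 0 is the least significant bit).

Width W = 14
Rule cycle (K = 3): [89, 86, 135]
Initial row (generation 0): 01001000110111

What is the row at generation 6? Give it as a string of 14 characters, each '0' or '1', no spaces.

Gen 0: 01001000110111
Gen 1 (rule 89): 00100110110101
Gen 2 (rule 86): 01111010010101
Gen 3 (rule 135): 10110010110101
Gen 4 (rule 89): 00111000110000
Gen 5 (rule 86): 01001101011000
Gen 6 (rule 135): 11010001000011

Answer: 11010001000011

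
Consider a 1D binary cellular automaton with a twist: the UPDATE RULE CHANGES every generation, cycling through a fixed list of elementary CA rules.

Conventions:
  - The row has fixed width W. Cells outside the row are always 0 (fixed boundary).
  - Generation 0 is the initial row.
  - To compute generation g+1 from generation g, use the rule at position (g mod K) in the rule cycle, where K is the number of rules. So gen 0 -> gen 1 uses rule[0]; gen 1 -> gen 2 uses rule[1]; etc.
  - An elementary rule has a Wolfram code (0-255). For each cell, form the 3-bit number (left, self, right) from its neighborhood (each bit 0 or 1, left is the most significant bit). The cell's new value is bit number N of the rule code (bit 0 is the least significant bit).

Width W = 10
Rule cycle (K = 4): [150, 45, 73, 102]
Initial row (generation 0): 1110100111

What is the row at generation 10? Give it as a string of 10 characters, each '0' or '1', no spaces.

Gen 0: 1110100111
Gen 1 (rule 150): 0100111010
Gen 2 (rule 45): 0100100110
Gen 3 (rule 73): 0000000110
Gen 4 (rule 102): 0000001010
Gen 5 (rule 150): 0000011011
Gen 6 (rule 45): 1111010110
Gen 7 (rule 73): 1001000110
Gen 8 (rule 102): 1011001010
Gen 9 (rule 150): 1000111011
Gen 10 (rule 45): 1010100110

Answer: 1010100110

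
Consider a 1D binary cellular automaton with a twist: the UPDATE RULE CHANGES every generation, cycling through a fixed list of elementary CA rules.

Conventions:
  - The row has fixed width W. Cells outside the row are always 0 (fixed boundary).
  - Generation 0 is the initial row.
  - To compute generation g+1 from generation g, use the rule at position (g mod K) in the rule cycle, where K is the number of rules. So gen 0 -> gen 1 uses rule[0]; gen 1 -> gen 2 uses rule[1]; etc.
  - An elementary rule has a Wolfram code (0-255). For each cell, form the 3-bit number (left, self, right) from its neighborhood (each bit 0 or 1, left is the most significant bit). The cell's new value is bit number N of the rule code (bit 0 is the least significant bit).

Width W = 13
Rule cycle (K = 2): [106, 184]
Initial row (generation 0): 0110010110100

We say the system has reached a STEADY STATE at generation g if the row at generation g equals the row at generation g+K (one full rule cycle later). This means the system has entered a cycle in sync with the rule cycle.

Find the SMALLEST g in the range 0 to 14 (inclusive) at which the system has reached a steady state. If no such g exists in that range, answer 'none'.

Answer: 8

Derivation:
Gen 0: 0110010110100
Gen 1 (rule 106): 1110101111000
Gen 2 (rule 184): 1101011110100
Gen 3 (rule 106): 1110110011000
Gen 4 (rule 184): 1101101010100
Gen 5 (rule 106): 1111110101000
Gen 6 (rule 184): 1111101010100
Gen 7 (rule 106): 1000110101000
Gen 8 (rule 184): 0100101010100
Gen 9 (rule 106): 1001010101000
Gen 10 (rule 184): 0100101010100
Gen 11 (rule 106): 1001010101000
Gen 12 (rule 184): 0100101010100
Gen 13 (rule 106): 1001010101000
Gen 14 (rule 184): 0100101010100
Gen 15 (rule 106): 1001010101000
Gen 16 (rule 184): 0100101010100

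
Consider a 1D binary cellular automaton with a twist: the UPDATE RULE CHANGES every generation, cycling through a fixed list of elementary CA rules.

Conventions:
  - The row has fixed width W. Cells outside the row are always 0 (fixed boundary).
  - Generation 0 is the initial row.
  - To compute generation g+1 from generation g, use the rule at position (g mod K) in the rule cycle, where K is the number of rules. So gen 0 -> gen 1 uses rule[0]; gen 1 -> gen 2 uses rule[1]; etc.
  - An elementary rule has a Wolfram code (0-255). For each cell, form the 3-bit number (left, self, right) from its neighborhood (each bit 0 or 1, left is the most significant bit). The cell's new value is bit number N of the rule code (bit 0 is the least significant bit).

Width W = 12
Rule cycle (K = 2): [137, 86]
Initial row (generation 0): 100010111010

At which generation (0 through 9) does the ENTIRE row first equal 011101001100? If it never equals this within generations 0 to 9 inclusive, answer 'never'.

Answer: 6

Derivation:
Gen 0: 100010111010
Gen 1 (rule 137): 001000110000
Gen 2 (rule 86): 011101011000
Gen 3 (rule 137): 011000010011
Gen 4 (rule 86): 101100111101
Gen 5 (rule 137): 001000111000
Gen 6 (rule 86): 011101001100
Gen 7 (rule 137): 011000001001
Gen 8 (rule 86): 101100011111
Gen 9 (rule 137): 001001011110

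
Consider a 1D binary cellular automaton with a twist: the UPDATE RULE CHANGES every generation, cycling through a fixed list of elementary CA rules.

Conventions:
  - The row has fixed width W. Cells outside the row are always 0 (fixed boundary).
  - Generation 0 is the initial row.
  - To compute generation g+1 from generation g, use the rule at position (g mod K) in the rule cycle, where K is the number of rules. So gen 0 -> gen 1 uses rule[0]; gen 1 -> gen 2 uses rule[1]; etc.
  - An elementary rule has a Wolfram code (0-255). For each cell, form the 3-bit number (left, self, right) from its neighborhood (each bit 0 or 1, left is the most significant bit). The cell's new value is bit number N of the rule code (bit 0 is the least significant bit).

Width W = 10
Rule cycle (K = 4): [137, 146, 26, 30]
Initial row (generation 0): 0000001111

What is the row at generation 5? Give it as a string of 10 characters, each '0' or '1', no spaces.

Answer: 0011001001

Derivation:
Gen 0: 0000001111
Gen 1 (rule 137): 1111101110
Gen 2 (rule 146): 0111000101
Gen 3 (rule 26): 1100101000
Gen 4 (rule 30): 1011101100
Gen 5 (rule 137): 0011001001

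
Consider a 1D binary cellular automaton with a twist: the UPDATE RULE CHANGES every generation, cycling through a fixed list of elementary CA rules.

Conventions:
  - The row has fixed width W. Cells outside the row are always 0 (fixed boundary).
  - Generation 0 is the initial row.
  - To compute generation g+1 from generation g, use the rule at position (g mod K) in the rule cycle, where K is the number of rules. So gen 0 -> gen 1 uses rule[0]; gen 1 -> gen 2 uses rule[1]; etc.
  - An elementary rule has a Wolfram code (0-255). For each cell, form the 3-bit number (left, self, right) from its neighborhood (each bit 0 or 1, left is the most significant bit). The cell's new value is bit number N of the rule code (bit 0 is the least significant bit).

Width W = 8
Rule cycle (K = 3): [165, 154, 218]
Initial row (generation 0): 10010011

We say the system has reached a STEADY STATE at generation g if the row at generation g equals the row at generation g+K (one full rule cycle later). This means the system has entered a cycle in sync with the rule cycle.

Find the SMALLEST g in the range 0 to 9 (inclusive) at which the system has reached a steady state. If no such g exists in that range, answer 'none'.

Answer: none

Derivation:
Gen 0: 10010011
Gen 1 (rule 165): 10010000
Gen 2 (rule 154): 01101000
Gen 3 (rule 218): 11100100
Gen 4 (rule 165): 01000101
Gen 5 (rule 154): 10101000
Gen 6 (rule 218): 00000100
Gen 7 (rule 165): 11110101
Gen 8 (rule 154): 11100000
Gen 9 (rule 218): 11110000
Gen 10 (rule 165): 01100111
Gen 11 (rule 154): 11011110
Gen 12 (rule 218): 11011111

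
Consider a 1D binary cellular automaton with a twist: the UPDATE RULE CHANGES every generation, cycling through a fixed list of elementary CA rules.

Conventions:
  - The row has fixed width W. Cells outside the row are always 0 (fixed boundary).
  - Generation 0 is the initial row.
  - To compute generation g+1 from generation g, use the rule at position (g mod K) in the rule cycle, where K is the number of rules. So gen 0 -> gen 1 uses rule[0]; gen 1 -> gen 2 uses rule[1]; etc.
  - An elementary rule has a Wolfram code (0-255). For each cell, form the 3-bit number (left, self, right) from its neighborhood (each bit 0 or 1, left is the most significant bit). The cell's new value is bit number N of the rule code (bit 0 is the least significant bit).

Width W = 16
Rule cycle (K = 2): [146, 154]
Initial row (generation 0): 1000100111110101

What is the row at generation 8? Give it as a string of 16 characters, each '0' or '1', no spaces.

Gen 0: 1000100111110101
Gen 1 (rule 146): 0101011011100000
Gen 2 (rule 154): 1000010011010000
Gen 3 (rule 146): 0100101100001000
Gen 4 (rule 154): 1011001010010100
Gen 5 (rule 146): 0000110001100010
Gen 6 (rule 154): 0001101011010101
Gen 7 (rule 146): 0010000000000000
Gen 8 (rule 154): 0101000000000000

Answer: 0101000000000000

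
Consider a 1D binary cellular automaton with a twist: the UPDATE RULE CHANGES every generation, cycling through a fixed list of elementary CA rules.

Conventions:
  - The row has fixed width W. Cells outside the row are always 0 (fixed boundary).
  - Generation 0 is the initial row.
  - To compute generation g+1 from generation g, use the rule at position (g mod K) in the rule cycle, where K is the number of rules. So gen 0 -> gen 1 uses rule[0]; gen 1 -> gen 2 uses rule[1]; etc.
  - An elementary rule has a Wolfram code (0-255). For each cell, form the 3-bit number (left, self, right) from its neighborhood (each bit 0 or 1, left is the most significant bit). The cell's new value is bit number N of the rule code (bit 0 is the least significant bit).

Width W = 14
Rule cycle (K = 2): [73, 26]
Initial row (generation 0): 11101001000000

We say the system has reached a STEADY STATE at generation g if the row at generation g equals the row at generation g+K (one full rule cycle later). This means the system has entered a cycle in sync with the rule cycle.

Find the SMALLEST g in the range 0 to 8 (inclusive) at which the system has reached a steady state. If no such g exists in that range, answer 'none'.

Gen 0: 11101001000000
Gen 1 (rule 73): 10100000011111
Gen 2 (rule 26): 00010000110000
Gen 3 (rule 73): 11000110110111
Gen 4 (rule 26): 10101100100100
Gen 5 (rule 73): 00001100000001
Gen 6 (rule 26): 00011010000010
Gen 7 (rule 73): 11011000111000
Gen 8 (rule 26): 10010101100100
Gen 9 (rule 73): 00000001100001
Gen 10 (rule 26): 00000011010010

Answer: none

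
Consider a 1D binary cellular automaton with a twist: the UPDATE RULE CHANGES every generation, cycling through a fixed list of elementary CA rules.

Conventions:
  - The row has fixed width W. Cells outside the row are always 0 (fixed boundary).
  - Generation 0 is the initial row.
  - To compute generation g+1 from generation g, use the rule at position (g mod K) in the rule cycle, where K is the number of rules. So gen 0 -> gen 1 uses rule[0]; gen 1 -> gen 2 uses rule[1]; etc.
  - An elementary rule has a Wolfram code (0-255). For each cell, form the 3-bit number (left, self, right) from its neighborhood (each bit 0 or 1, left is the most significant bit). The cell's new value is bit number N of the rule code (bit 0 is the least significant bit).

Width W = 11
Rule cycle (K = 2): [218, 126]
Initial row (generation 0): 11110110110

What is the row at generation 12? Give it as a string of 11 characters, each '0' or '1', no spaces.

Answer: 11000000110

Derivation:
Gen 0: 11110110110
Gen 1 (rule 218): 11110110111
Gen 2 (rule 126): 10011111101
Gen 3 (rule 218): 01111111100
Gen 4 (rule 126): 11000000110
Gen 5 (rule 218): 11100001111
Gen 6 (rule 126): 10110011001
Gen 7 (rule 218): 00111111110
Gen 8 (rule 126): 01100000011
Gen 9 (rule 218): 11110000111
Gen 10 (rule 126): 10011001101
Gen 11 (rule 218): 01111111100
Gen 12 (rule 126): 11000000110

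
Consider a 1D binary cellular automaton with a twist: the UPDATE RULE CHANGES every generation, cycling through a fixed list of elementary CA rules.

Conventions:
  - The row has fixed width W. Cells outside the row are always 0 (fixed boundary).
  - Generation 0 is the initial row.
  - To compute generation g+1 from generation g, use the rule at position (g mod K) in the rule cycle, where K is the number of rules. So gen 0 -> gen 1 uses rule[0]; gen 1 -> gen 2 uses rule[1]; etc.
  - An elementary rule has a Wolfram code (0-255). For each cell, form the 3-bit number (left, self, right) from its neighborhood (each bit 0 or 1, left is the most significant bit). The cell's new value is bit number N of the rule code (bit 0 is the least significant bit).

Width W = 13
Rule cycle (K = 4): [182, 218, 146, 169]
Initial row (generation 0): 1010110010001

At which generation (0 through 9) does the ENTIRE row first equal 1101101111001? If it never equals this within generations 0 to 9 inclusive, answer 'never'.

Answer: never

Derivation:
Gen 0: 1010110010001
Gen 1 (rule 182): 1111001111011
Gen 2 (rule 218): 1111111111011
Gen 3 (rule 146): 0111111110000
Gen 4 (rule 169): 0111111100111
Gen 5 (rule 182): 1011111011010
Gen 6 (rule 218): 0011111011001
Gen 7 (rule 146): 0101110000110
Gen 8 (rule 169): 0011100110100
Gen 9 (rule 182): 0101011001110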